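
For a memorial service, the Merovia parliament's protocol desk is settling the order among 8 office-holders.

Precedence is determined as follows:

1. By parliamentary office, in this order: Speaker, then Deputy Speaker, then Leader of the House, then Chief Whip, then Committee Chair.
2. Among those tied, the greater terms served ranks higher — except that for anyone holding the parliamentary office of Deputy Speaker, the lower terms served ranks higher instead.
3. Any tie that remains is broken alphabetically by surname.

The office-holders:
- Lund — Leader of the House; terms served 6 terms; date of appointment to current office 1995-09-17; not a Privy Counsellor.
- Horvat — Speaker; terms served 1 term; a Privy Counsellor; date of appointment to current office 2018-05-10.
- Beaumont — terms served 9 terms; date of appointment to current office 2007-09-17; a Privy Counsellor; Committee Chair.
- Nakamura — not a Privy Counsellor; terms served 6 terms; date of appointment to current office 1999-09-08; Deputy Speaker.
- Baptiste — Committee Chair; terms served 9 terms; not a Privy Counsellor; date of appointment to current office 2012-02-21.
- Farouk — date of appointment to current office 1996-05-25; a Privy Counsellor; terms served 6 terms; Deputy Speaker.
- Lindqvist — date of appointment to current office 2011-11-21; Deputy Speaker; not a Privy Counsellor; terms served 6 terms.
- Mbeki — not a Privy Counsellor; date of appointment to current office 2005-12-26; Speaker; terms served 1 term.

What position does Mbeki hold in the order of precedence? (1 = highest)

By parliamentary office: Horvat and Mbeki (Speaker); then Farouk, Lindqvist and Nakamura (Deputy Speaker); then Lund (Leader of the House); then Baptiste and Beaumont (Committee Chair).
Horvat and Mbeki both have terms served 1 term, so the next rule applies.
Among Horvat and Mbeki, alphabetically by surname: Horvat before Mbeki.
Farouk, Lindqvist and Nakamura all have terms served 6 terms, so the next rule applies.
Among Farouk, Lindqvist and Nakamura, alphabetically by surname: Farouk before Lindqvist before Nakamura.
Baptiste and Beaumont both have terms served 9 terms, so the next rule applies.
Among Baptiste and Beaumont, alphabetically by surname: Baptiste before Beaumont.
Order: Horvat, Mbeki, Farouk, Lindqvist, Nakamura, Lund, Baptiste, Beaumont. So position 2.

2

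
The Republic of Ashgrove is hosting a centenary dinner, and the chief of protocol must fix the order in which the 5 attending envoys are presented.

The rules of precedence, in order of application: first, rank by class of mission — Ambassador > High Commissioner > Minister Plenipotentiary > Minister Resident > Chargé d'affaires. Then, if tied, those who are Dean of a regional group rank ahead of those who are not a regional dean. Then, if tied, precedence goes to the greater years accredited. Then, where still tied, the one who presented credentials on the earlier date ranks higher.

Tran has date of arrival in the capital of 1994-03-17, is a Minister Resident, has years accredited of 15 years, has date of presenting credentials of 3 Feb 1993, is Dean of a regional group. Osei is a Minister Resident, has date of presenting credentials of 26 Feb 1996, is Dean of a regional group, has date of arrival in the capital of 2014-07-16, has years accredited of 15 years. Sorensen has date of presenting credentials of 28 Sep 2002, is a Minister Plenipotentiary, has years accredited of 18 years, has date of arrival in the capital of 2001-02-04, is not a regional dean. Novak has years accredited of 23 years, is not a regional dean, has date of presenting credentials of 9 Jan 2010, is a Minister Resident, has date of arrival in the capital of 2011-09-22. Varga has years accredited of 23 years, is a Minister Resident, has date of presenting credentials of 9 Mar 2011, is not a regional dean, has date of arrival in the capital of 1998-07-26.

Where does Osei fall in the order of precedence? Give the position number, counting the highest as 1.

By class of mission: Sorensen (Minister Plenipotentiary); then Tran, Osei, Novak and Varga (Minister Resident).
Among Tran, Osei, Novak and Varga, Dean of a regional group before not a regional dean: Tran and Osei (Dean of a regional group) before Novak and Varga (not a regional dean).
Tran and Osei both have years accredited 15 years, so the next rule applies.
Among Tran and Osei, by date of presenting credentials (earlier first): Tran (3 Feb 1993) before Osei (26 Feb 1996).
Novak and Varga both have years accredited 23 years, so the next rule applies.
Among Novak and Varga, by date of presenting credentials (earlier first): Novak (9 Jan 2010) before Varga (9 Mar 2011).
Order: Sorensen, Tran, Osei, Novak, Varga. So position 3.

3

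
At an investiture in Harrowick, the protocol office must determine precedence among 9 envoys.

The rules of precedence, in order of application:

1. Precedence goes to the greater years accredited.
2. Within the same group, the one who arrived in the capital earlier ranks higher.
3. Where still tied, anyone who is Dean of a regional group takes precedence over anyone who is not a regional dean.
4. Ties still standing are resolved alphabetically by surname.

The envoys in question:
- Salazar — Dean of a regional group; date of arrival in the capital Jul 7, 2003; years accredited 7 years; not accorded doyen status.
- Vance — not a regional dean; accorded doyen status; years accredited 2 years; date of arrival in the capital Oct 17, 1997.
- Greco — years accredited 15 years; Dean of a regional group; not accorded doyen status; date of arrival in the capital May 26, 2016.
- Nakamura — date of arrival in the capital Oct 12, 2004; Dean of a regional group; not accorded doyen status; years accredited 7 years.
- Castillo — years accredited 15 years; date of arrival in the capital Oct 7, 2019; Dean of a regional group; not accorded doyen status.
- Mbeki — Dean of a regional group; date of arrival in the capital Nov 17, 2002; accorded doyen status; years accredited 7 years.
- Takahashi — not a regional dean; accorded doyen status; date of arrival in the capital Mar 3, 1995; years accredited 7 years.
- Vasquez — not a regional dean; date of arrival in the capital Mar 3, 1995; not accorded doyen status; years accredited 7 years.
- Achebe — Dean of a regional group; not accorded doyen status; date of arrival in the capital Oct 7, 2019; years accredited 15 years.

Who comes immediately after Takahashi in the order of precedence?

Vasquez

By years accredited (higher first): Greco, Achebe and Castillo (each 15 years); then Takahashi, Vasquez, Mbeki, Salazar and Nakamura (each 7 years); then Vance (2 years).
Among Greco, Achebe and Castillo, by date of arrival in the capital (earlier first): Greco (May 26, 2016) before Achebe and Castillo (Oct 7, 2019).
Achebe and Castillo are each Dean of a regional group, so the next rule applies.
Among Achebe and Castillo, alphabetically by surname: Achebe before Castillo.
Among Takahashi, Vasquez, Mbeki, Salazar and Nakamura, by date of arrival in the capital (earlier first): Takahashi and Vasquez (Mar 3, 1995) before Mbeki (Nov 17, 2002) before Salazar (Jul 7, 2003) before Nakamura (Oct 12, 2004).
Takahashi and Vasquez are each not a regional dean, so the next rule applies.
Among Takahashi and Vasquez, alphabetically by surname: Takahashi before Vasquez.
Order: Greco, Achebe, Castillo, Takahashi, Vasquez, Mbeki, Salazar, Nakamura, Vance.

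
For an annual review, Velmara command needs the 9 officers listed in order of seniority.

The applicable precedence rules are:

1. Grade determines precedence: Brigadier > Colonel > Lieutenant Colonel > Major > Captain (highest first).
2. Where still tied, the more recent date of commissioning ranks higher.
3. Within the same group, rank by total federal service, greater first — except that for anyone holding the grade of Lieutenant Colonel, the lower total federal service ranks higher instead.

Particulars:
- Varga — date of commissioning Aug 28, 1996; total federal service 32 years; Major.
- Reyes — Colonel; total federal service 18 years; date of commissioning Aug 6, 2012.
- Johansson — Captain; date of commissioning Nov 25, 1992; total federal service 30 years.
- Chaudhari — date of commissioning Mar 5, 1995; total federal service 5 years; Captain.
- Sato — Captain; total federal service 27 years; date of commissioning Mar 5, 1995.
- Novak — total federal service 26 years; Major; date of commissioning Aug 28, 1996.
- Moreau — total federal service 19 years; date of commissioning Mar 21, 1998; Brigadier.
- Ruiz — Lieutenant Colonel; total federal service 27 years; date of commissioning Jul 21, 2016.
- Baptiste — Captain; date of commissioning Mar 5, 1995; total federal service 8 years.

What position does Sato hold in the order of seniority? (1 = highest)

6

By grade: Moreau (Brigadier); then Reyes (Colonel); then Ruiz (Lieutenant Colonel); then Varga and Novak (Major); then Sato, Baptiste, Chaudhari and Johansson (Captain).
Varga and Novak both have date of commissioning Aug 28, 1996, so the next rule applies.
Among Varga and Novak, by total federal service (higher first): Varga (32 years) before Novak (26 years).
Among Sato, Baptiste, Chaudhari and Johansson, by date of commissioning (later first): Sato, Baptiste and Chaudhari (Mar 5, 1995) before Johansson (Nov 25, 1992).
Among Sato, Baptiste and Chaudhari, by total federal service (higher first): Sato (27 years) before Baptiste (8 years) before Chaudhari (5 years).
Order: Moreau, Reyes, Ruiz, Varga, Novak, Sato, Baptiste, Chaudhari, Johansson. So position 6.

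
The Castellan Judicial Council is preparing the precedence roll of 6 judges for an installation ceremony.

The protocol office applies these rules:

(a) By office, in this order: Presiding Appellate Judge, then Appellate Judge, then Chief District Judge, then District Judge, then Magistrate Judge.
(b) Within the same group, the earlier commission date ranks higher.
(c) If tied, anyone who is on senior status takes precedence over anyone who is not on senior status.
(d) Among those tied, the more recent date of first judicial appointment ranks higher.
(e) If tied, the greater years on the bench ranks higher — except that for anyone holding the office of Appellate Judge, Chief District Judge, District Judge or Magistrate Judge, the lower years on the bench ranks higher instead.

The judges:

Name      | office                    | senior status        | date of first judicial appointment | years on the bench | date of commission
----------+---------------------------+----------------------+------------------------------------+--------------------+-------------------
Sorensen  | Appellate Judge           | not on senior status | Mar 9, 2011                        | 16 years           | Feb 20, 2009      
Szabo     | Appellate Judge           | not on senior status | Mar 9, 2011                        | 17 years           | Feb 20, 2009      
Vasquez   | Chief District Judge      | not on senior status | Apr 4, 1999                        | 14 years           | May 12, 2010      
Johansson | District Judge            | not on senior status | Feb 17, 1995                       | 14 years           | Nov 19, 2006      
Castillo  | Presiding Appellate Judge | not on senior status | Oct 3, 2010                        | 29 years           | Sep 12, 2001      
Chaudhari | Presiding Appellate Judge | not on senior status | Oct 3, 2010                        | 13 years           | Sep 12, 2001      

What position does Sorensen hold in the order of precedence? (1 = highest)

3

By office: Castillo and Chaudhari (Presiding Appellate Judge); then Sorensen and Szabo (Appellate Judge); then Vasquez (Chief District Judge); then Johansson (District Judge).
Castillo and Chaudhari both have date of commission Sep 12, 2001, so the next rule applies.
Castillo and Chaudhari are each not on senior status, so the next rule applies.
Castillo and Chaudhari both have date of first judicial appointment Oct 3, 2010, so the next rule applies.
Among Castillo and Chaudhari, by years on the bench (higher first): Castillo (29 years) before Chaudhari (13 years).
Sorensen and Szabo both have date of commission Feb 20, 2009, so the next rule applies.
Sorensen and Szabo are each not on senior status, so the next rule applies.
Sorensen and Szabo both have date of first judicial appointment Mar 9, 2011, so the next rule applies.
Among Sorensen and Szabo, by years on the bench (lower first) (reversed rule for this group): Sorensen (16 years) before Szabo (17 years).
Order: Castillo, Chaudhari, Sorensen, Szabo, Vasquez, Johansson. So position 3.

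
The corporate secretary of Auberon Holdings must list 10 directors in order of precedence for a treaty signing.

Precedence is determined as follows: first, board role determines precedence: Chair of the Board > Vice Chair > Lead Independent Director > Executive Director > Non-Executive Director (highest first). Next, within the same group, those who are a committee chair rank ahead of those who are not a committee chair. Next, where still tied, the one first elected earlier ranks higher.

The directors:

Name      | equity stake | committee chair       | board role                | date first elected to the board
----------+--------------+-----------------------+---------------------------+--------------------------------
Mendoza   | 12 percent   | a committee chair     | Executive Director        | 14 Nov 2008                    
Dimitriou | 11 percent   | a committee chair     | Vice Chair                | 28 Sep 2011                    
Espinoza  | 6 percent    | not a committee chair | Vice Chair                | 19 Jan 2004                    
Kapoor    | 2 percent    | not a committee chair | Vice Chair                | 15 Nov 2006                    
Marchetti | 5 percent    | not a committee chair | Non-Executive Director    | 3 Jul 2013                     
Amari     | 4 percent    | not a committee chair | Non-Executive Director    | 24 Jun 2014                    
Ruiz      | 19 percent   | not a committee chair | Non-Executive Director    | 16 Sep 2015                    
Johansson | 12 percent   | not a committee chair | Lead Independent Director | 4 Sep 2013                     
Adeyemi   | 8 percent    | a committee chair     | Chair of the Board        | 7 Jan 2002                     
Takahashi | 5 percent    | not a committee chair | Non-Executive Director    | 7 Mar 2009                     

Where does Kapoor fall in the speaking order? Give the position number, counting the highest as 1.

By board role: Adeyemi (Chair of the Board); then Dimitriou, Espinoza and Kapoor (Vice Chair); then Johansson (Lead Independent Director); then Mendoza (Executive Director); then Takahashi, Marchetti, Amari and Ruiz (Non-Executive Director).
Among Dimitriou, Espinoza and Kapoor, a committee chair before not a committee chair: Dimitriou (a committee chair) before Espinoza and Kapoor (not a committee chair).
Among Espinoza and Kapoor, by date first elected to the board (earlier first): Espinoza (19 Jan 2004) before Kapoor (15 Nov 2006).
Takahashi, Marchetti, Amari and Ruiz are each not a committee chair, so the next rule applies.
Among Takahashi, Marchetti, Amari and Ruiz, by date first elected to the board (earlier first): Takahashi (7 Mar 2009) before Marchetti (3 Jul 2013) before Amari (24 Jun 2014) before Ruiz (16 Sep 2015).
Order: Adeyemi, Dimitriou, Espinoza, Kapoor, Johansson, Mendoza, Takahashi, Marchetti, Amari, Ruiz. So position 4.

4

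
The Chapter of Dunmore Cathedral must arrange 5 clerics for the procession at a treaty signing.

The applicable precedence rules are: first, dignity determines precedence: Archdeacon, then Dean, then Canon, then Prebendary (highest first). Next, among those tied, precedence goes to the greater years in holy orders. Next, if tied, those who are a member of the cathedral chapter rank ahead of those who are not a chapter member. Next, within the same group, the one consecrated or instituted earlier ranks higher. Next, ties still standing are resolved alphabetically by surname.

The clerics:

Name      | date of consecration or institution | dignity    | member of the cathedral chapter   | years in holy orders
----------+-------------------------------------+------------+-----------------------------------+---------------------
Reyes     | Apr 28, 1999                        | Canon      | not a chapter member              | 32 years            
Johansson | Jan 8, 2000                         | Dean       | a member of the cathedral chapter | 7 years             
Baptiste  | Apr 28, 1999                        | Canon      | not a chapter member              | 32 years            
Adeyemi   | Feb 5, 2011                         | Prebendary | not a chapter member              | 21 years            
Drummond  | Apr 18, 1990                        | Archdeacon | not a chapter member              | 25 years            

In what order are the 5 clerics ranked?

By dignity: Drummond (Archdeacon); then Johansson (Dean); then Baptiste and Reyes (Canon); then Adeyemi (Prebendary).
Baptiste and Reyes both have years in holy orders 32 years, so the next rule applies.
Baptiste and Reyes are each not a chapter member, so the next rule applies.
Baptiste and Reyes both have date of consecration or institution Apr 28, 1999, so the next rule applies.
Among Baptiste and Reyes, alphabetically by surname: Baptiste before Reyes.
Full order: Drummond, Johansson, Baptiste, Reyes, Adeyemi.

Drummond, Johansson, Baptiste, Reyes, Adeyemi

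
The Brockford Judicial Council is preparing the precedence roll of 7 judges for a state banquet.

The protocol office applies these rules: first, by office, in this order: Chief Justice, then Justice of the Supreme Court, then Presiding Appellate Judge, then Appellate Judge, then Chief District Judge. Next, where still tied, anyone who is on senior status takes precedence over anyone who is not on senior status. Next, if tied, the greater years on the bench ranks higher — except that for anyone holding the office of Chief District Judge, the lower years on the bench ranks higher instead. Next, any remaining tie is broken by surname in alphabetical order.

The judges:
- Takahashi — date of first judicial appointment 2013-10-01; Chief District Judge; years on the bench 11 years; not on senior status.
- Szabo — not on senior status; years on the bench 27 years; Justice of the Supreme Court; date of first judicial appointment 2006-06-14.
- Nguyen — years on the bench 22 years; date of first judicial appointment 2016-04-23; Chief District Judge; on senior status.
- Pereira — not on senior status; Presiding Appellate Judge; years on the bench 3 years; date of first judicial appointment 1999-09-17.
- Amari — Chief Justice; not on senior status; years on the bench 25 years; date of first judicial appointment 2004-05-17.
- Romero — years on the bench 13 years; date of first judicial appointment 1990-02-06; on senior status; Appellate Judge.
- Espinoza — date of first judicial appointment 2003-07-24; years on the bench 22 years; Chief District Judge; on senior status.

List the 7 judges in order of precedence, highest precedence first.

Amari, Szabo, Pereira, Romero, Espinoza, Nguyen, Takahashi

By office: Amari (Chief Justice); then Szabo (Justice of the Supreme Court); then Pereira (Presiding Appellate Judge); then Romero (Appellate Judge); then Espinoza, Nguyen and Takahashi (Chief District Judge).
Among Espinoza, Nguyen and Takahashi, on senior status before not on senior status: Espinoza and Nguyen (on senior status) before Takahashi (not on senior status).
Espinoza and Nguyen both have years on the bench 22 years, so the next rule applies.
Among Espinoza and Nguyen, alphabetically by surname: Espinoza before Nguyen.
Full order: Amari, Szabo, Pereira, Romero, Espinoza, Nguyen, Takahashi.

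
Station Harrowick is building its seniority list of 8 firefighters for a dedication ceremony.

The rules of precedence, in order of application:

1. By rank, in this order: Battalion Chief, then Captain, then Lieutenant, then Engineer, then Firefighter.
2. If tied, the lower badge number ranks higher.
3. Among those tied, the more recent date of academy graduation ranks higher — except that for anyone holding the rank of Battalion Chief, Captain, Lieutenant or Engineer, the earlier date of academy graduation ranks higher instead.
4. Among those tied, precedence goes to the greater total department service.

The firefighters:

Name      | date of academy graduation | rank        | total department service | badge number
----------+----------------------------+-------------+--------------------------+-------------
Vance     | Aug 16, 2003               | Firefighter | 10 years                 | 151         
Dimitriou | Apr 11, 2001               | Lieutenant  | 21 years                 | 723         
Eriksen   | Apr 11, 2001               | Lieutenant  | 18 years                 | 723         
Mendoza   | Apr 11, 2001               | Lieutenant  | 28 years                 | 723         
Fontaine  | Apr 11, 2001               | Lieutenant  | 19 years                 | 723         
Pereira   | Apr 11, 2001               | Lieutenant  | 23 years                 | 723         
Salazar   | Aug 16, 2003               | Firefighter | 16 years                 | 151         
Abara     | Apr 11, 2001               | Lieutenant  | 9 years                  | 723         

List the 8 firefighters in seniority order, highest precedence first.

Mendoza, Pereira, Dimitriou, Fontaine, Eriksen, Abara, Salazar, Vance

By rank: Mendoza, Pereira, Dimitriou, Fontaine, Eriksen and Abara (Lieutenant); then Salazar and Vance (Firefighter).
Mendoza, Pereira, Dimitriou, Fontaine, Eriksen and Abara all have badge number 723, so the next rule applies.
Mendoza, Pereira, Dimitriou, Fontaine, Eriksen and Abara all have date of academy graduation Apr 11, 2001, so the next rule applies.
Among Mendoza, Pereira, Dimitriou, Fontaine, Eriksen and Abara, by total department service (higher first): Mendoza (28 years) before Pereira (23 years) before Dimitriou (21 years) before Fontaine (19 years) before Eriksen (18 years) before Abara (9 years).
Salazar and Vance both have badge number 151, so the next rule applies.
Salazar and Vance both have date of academy graduation Aug 16, 2003, so the next rule applies.
Among Salazar and Vance, by total department service (higher first): Salazar (16 years) before Vance (10 years).
Full order: Mendoza, Pereira, Dimitriou, Fontaine, Eriksen, Abara, Salazar, Vance.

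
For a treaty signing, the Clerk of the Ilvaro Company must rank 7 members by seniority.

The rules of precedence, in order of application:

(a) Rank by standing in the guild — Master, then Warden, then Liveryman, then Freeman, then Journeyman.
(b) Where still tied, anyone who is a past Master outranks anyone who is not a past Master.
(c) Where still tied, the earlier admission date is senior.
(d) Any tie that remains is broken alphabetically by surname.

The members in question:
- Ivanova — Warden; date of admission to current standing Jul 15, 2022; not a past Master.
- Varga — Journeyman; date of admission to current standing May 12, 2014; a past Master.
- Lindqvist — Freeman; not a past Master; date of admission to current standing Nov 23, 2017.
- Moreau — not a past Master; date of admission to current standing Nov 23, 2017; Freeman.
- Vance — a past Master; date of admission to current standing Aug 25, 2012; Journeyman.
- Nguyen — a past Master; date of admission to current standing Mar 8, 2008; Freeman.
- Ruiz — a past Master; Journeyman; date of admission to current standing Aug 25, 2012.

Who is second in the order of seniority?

By standing in the guild: Ivanova (Warden); then Nguyen, Lindqvist and Moreau (Freeman); then Ruiz, Vance and Varga (Journeyman).
Among Nguyen, Lindqvist and Moreau, a past Master before not a past Master: Nguyen (a past Master) before Lindqvist and Moreau (not a past Master).
Lindqvist and Moreau both have date of admission to current standing Nov 23, 2017, so the next rule applies.
Among Lindqvist and Moreau, alphabetically by surname: Lindqvist before Moreau.
Ruiz, Vance and Varga are each a past Master, so the next rule applies.
Among Ruiz, Vance and Varga, by date of admission to current standing (earlier first): Ruiz and Vance (Aug 25, 2012) before Varga (May 12, 2014).
Among Ruiz and Vance, alphabetically by surname: Ruiz before Vance.
Order: Ivanova, Nguyen, Lindqvist, Moreau, Ruiz, Vance, Varga.

Nguyen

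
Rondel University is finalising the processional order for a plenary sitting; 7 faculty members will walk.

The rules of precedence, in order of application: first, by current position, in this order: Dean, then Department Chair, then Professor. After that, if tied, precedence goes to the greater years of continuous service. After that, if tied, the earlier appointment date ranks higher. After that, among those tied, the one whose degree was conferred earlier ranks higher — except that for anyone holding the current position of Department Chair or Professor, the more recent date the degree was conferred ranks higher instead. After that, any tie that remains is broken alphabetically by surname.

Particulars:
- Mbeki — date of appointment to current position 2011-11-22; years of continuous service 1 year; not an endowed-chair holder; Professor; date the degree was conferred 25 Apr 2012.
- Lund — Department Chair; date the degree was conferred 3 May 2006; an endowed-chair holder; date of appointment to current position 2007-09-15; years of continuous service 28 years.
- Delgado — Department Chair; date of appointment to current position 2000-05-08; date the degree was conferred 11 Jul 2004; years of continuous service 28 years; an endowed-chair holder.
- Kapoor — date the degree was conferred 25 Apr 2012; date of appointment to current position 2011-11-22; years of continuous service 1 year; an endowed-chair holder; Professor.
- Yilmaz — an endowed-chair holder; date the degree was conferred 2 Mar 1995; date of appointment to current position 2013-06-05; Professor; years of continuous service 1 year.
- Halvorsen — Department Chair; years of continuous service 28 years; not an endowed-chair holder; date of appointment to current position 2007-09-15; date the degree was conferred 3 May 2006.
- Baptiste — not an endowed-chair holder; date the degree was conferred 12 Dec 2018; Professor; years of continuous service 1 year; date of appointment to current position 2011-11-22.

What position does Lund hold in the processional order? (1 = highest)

3

By current position: Delgado, Halvorsen and Lund (Department Chair); then Baptiste, Kapoor, Mbeki and Yilmaz (Professor).
Delgado, Halvorsen and Lund all have years of continuous service 28 years, so the next rule applies.
Among Delgado, Halvorsen and Lund, by date of appointment to current position (earlier first): Delgado (2000-05-08) before Halvorsen and Lund (2007-09-15).
Halvorsen and Lund both have date the degree was conferred 3 May 2006, so the next rule applies.
Among Halvorsen and Lund, alphabetically by surname: Halvorsen before Lund.
Baptiste, Kapoor, Mbeki and Yilmaz all have years of continuous service 1 year, so the next rule applies.
Among Baptiste, Kapoor, Mbeki and Yilmaz, by date of appointment to current position (earlier first): Baptiste, Kapoor and Mbeki (2011-11-22) before Yilmaz (2013-06-05).
Among Baptiste, Kapoor and Mbeki, by date the degree was conferred (later first) (reversed rule for this group): Baptiste (12 Dec 2018) before Kapoor and Mbeki (25 Apr 2012).
Among Kapoor and Mbeki, alphabetically by surname: Kapoor before Mbeki.
Order: Delgado, Halvorsen, Lund, Baptiste, Kapoor, Mbeki, Yilmaz. So position 3.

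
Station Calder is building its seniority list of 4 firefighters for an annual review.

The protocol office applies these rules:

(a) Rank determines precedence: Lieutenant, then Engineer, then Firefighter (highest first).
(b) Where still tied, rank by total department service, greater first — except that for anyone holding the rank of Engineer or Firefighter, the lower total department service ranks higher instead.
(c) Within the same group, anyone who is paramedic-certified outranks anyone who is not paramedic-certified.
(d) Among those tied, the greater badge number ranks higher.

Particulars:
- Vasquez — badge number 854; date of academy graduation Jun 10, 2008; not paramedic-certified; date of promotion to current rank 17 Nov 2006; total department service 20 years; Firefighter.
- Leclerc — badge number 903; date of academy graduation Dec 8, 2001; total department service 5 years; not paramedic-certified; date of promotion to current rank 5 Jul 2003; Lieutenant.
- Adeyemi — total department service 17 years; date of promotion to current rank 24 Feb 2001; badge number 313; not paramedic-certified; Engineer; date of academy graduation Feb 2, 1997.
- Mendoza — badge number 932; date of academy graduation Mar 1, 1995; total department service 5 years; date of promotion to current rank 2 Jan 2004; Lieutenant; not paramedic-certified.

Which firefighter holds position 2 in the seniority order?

By rank: Mendoza and Leclerc (Lieutenant); then Adeyemi (Engineer); then Vasquez (Firefighter).
Mendoza and Leclerc both have total department service 5 years, so the next rule applies.
Mendoza and Leclerc are each not paramedic-certified, so the next rule applies.
Among Mendoza and Leclerc, by badge number (higher first): Mendoza (932) before Leclerc (903).
Order: Mendoza, Leclerc, Adeyemi, Vasquez.

Leclerc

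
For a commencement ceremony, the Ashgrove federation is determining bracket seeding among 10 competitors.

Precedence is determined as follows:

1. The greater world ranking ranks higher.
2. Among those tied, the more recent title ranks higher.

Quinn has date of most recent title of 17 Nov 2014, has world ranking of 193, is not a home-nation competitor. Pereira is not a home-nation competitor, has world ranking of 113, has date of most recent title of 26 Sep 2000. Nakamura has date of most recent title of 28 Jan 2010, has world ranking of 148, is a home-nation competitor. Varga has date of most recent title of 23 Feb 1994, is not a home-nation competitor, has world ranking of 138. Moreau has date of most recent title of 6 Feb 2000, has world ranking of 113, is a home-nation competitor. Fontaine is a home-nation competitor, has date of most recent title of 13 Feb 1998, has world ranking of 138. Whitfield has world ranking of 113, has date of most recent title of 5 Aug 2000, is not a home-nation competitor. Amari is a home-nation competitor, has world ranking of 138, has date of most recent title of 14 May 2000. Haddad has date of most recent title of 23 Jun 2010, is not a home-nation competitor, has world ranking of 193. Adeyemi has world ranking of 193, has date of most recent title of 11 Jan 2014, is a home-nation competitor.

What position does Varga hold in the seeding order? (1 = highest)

7

By world ranking (higher first): Quinn, Adeyemi and Haddad (each 193); then Nakamura (148); then Amari, Fontaine and Varga (each 138); then Pereira, Whitfield and Moreau (each 113).
Among Quinn, Adeyemi and Haddad, by date of most recent title (later first): Quinn (17 Nov 2014) before Adeyemi (11 Jan 2014) before Haddad (23 Jun 2010).
Among Amari, Fontaine and Varga, by date of most recent title (later first): Amari (14 May 2000) before Fontaine (13 Feb 1998) before Varga (23 Feb 1994).
Among Pereira, Whitfield and Moreau, by date of most recent title (later first): Pereira (26 Sep 2000) before Whitfield (5 Aug 2000) before Moreau (6 Feb 2000).
Order: Quinn, Adeyemi, Haddad, Nakamura, Amari, Fontaine, Varga, Pereira, Whitfield, Moreau. So position 7.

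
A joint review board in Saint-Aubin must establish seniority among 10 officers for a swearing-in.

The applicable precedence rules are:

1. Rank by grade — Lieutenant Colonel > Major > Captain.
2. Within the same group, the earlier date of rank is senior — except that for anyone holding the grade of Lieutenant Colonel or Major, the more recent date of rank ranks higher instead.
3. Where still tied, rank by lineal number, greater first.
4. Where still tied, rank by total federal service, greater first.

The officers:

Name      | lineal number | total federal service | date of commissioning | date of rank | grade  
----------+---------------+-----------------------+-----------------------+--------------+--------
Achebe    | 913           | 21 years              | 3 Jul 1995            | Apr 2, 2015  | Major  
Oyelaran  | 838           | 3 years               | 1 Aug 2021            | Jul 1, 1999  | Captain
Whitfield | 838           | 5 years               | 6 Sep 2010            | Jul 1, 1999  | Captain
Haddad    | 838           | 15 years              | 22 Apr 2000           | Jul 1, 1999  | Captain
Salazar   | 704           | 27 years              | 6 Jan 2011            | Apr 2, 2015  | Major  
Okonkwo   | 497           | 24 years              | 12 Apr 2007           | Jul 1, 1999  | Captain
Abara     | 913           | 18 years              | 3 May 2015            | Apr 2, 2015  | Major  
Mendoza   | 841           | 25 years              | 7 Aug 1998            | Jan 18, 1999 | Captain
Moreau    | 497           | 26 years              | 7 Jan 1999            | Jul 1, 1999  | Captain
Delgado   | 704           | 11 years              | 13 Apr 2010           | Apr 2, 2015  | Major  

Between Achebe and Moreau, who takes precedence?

By grade: Achebe, Abara, Salazar and Delgado (Major); then Mendoza, Haddad, Whitfield, Oyelaran, Moreau and Okonkwo (Captain).
Achebe, Abara, Salazar and Delgado all have date of rank Apr 2, 2015, so the next rule applies.
Among Achebe, Abara, Salazar and Delgado, by lineal number (higher first): Achebe and Abara (913) before Salazar and Delgado (704).
Among Achebe and Abara, by total federal service (higher first): Achebe (21 years) before Abara (18 years).
Among Salazar and Delgado, by total federal service (higher first): Salazar (27 years) before Delgado (11 years).
Among Mendoza, Haddad, Whitfield, Oyelaran, Moreau and Okonkwo, by date of rank (earlier first): Mendoza (Jan 18, 1999) before Haddad, Whitfield, Oyelaran, Moreau and Okonkwo (Jul 1, 1999).
Among Haddad, Whitfield, Oyelaran, Moreau and Okonkwo, by lineal number (higher first): Haddad, Whitfield and Oyelaran (838) before Moreau and Okonkwo (497).
Among Haddad, Whitfield and Oyelaran, by total federal service (higher first): Haddad (15 years) before Whitfield (5 years) before Oyelaran (3 years).
Among Moreau and Okonkwo, by total federal service (higher first): Moreau (26 years) before Okonkwo (24 years).
So Achebe takes precedence.

Achebe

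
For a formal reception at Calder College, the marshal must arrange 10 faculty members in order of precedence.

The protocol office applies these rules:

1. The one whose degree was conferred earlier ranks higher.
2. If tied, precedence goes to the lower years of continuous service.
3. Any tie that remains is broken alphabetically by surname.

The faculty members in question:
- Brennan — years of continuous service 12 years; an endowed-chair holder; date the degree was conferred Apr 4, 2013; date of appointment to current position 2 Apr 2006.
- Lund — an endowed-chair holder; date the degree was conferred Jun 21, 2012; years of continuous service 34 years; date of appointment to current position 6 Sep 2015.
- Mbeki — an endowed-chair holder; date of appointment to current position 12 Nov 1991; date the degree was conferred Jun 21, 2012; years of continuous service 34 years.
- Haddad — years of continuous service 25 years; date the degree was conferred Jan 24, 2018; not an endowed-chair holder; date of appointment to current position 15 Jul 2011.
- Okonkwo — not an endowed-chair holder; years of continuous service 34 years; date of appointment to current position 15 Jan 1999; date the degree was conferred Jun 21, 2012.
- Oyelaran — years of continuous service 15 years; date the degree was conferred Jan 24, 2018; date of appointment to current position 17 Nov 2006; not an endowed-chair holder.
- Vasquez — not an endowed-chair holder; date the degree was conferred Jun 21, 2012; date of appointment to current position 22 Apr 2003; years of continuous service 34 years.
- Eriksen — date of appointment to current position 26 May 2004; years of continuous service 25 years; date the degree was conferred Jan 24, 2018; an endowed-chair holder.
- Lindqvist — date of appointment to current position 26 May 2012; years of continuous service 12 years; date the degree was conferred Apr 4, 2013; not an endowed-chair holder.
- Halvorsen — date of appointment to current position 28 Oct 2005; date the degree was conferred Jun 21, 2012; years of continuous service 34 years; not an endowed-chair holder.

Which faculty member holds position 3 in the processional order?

By date the degree was conferred (earlier first): Halvorsen, Lund, Mbeki, Okonkwo and Vasquez (each Jun 21, 2012); then Brennan and Lindqvist (both Apr 4, 2013); then Oyelaran, Eriksen and Haddad (each Jan 24, 2018).
Halvorsen, Lund, Mbeki, Okonkwo and Vasquez all have years of continuous service 34 years, so the next rule applies.
Among Halvorsen, Lund, Mbeki, Okonkwo and Vasquez, alphabetically by surname: Halvorsen before Lund before Mbeki before Okonkwo before Vasquez.
Brennan and Lindqvist both have years of continuous service 12 years, so the next rule applies.
Among Brennan and Lindqvist, alphabetically by surname: Brennan before Lindqvist.
Among Oyelaran, Eriksen and Haddad, by years of continuous service (lower first): Oyelaran (15 years) before Eriksen and Haddad (25 years).
Among Eriksen and Haddad, alphabetically by surname: Eriksen before Haddad.
Order: Halvorsen, Lund, Mbeki, Okonkwo, Vasquez, Brennan, Lindqvist, Oyelaran, Eriksen, Haddad.

Mbeki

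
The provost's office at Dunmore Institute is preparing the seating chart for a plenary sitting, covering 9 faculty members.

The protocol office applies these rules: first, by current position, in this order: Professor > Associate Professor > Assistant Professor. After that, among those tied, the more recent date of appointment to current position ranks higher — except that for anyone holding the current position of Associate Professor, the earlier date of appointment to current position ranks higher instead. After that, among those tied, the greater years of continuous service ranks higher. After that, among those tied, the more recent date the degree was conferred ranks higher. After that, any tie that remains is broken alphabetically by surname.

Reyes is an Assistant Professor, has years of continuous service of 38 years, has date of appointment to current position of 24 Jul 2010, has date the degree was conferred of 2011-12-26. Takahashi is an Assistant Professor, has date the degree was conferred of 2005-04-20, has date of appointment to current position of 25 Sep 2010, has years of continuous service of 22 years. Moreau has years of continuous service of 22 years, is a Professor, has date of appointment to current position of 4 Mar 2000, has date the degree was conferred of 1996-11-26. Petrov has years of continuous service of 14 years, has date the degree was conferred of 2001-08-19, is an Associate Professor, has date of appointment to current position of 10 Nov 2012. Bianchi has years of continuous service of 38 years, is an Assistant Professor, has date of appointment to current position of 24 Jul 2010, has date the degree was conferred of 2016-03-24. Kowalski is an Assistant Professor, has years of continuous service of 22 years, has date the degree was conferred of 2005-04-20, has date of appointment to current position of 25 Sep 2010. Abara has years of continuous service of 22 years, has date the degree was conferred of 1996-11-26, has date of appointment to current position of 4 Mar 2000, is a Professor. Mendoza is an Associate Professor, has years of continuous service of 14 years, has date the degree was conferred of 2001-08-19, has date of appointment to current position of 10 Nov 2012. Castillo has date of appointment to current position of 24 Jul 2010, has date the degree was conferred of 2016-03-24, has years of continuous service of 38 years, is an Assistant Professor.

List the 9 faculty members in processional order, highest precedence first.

Abara, Moreau, Mendoza, Petrov, Kowalski, Takahashi, Bianchi, Castillo, Reyes

By current position: Abara and Moreau (Professor); then Mendoza and Petrov (Associate Professor); then Kowalski, Takahashi, Bianchi, Castillo and Reyes (Assistant Professor).
Abara and Moreau both have date of appointment to current position 4 Mar 2000, so the next rule applies.
Abara and Moreau both have years of continuous service 22 years, so the next rule applies.
Abara and Moreau both have date the degree was conferred 1996-11-26, so the next rule applies.
Among Abara and Moreau, alphabetically by surname: Abara before Moreau.
Mendoza and Petrov both have date of appointment to current position 10 Nov 2012, so the next rule applies.
Mendoza and Petrov both have years of continuous service 14 years, so the next rule applies.
Mendoza and Petrov both have date the degree was conferred 2001-08-19, so the next rule applies.
Among Mendoza and Petrov, alphabetically by surname: Mendoza before Petrov.
Among Kowalski, Takahashi, Bianchi, Castillo and Reyes, by date of appointment to current position (later first): Kowalski and Takahashi (25 Sep 2010) before Bianchi, Castillo and Reyes (24 Jul 2010).
Kowalski and Takahashi both have years of continuous service 22 years, so the next rule applies.
Kowalski and Takahashi both have date the degree was conferred 2005-04-20, so the next rule applies.
Among Kowalski and Takahashi, alphabetically by surname: Kowalski before Takahashi.
Bianchi, Castillo and Reyes all have years of continuous service 38 years, so the next rule applies.
Among Bianchi, Castillo and Reyes, by date the degree was conferred (later first): Bianchi and Castillo (2016-03-24) before Reyes (2011-12-26).
Among Bianchi and Castillo, alphabetically by surname: Bianchi before Castillo.
Full order: Abara, Moreau, Mendoza, Petrov, Kowalski, Takahashi, Bianchi, Castillo, Reyes.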